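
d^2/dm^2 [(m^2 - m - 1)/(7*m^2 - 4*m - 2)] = 6*(-7*m^3 - 35*m^2 + 14*m - 6)/(343*m^6 - 588*m^5 + 42*m^4 + 272*m^3 - 12*m^2 - 48*m - 8)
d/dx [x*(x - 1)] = 2*x - 1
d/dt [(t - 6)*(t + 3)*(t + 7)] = 3*t^2 + 8*t - 39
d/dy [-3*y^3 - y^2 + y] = -9*y^2 - 2*y + 1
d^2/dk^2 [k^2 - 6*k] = 2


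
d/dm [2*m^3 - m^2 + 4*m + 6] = 6*m^2 - 2*m + 4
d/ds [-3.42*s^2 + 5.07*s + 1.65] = 5.07 - 6.84*s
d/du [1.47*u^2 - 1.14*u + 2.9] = 2.94*u - 1.14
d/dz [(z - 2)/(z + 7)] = 9/(z + 7)^2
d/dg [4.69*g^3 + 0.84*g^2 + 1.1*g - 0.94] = 14.07*g^2 + 1.68*g + 1.1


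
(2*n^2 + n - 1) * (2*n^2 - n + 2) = 4*n^4 + n^2 + 3*n - 2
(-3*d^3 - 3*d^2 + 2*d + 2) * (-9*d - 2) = 27*d^4 + 33*d^3 - 12*d^2 - 22*d - 4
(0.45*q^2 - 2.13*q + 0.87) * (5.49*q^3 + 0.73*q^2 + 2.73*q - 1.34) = 2.4705*q^5 - 11.3652*q^4 + 4.4499*q^3 - 5.7828*q^2 + 5.2293*q - 1.1658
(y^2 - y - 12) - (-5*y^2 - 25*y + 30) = 6*y^2 + 24*y - 42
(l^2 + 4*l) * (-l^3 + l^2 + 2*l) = -l^5 - 3*l^4 + 6*l^3 + 8*l^2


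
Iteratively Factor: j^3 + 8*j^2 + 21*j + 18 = (j + 2)*(j^2 + 6*j + 9) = (j + 2)*(j + 3)*(j + 3)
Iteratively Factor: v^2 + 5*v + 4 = (v + 4)*(v + 1)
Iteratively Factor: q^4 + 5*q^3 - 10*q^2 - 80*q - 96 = (q + 3)*(q^3 + 2*q^2 - 16*q - 32) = (q + 2)*(q + 3)*(q^2 - 16) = (q + 2)*(q + 3)*(q + 4)*(q - 4)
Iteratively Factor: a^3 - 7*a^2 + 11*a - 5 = (a - 5)*(a^2 - 2*a + 1) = (a - 5)*(a - 1)*(a - 1)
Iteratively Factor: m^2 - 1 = (m + 1)*(m - 1)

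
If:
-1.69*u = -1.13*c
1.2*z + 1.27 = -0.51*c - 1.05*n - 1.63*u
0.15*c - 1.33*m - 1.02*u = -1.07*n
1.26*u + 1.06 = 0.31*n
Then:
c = -0.269453378410813*z - 1.09135861626767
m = 0.801299133298846 - 0.481353333959973*z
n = 0.453375839202321 - 0.732291888110929*z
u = -0.180167051836816*z - 0.729724991942286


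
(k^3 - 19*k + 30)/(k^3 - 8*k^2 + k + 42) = (k^2 + 3*k - 10)/(k^2 - 5*k - 14)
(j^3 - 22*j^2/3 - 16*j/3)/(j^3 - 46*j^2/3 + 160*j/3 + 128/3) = j/(j - 8)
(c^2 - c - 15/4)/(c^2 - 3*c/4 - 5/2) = (-4*c^2 + 4*c + 15)/(-4*c^2 + 3*c + 10)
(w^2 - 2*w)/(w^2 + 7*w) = (w - 2)/(w + 7)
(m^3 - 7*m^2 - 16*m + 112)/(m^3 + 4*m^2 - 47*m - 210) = (m^2 - 16)/(m^2 + 11*m + 30)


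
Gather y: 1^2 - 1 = 0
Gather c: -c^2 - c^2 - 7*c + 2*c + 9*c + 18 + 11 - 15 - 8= -2*c^2 + 4*c + 6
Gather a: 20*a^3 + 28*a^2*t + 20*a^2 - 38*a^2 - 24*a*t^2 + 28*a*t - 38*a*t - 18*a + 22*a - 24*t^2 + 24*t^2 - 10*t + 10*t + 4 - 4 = 20*a^3 + a^2*(28*t - 18) + a*(-24*t^2 - 10*t + 4)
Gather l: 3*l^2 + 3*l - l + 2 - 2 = 3*l^2 + 2*l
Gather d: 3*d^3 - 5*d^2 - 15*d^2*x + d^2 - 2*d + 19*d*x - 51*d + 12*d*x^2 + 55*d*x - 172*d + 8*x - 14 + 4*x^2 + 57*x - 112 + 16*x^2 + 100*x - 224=3*d^3 + d^2*(-15*x - 4) + d*(12*x^2 + 74*x - 225) + 20*x^2 + 165*x - 350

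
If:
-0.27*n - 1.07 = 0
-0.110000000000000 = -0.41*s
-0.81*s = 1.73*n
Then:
No Solution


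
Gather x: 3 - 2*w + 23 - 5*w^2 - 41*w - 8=-5*w^2 - 43*w + 18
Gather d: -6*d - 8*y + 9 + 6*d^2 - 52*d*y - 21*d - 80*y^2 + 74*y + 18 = 6*d^2 + d*(-52*y - 27) - 80*y^2 + 66*y + 27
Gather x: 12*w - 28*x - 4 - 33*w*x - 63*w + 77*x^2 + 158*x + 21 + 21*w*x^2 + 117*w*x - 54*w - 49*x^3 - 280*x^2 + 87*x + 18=-105*w - 49*x^3 + x^2*(21*w - 203) + x*(84*w + 217) + 35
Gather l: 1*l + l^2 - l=l^2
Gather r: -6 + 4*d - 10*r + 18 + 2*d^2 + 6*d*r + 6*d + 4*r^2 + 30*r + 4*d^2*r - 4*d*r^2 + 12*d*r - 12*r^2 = 2*d^2 + 10*d + r^2*(-4*d - 8) + r*(4*d^2 + 18*d + 20) + 12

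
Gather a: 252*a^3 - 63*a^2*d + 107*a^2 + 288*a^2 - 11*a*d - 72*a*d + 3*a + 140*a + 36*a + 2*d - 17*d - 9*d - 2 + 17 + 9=252*a^3 + a^2*(395 - 63*d) + a*(179 - 83*d) - 24*d + 24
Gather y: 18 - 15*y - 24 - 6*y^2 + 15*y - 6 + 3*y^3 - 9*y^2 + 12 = 3*y^3 - 15*y^2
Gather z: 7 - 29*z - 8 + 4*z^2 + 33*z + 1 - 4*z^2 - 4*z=0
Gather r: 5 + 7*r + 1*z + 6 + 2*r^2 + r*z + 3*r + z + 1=2*r^2 + r*(z + 10) + 2*z + 12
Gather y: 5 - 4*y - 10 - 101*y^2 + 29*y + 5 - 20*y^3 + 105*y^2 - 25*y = -20*y^3 + 4*y^2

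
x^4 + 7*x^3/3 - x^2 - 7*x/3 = x*(x - 1)*(x + 1)*(x + 7/3)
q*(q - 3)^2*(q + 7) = q^4 + q^3 - 33*q^2 + 63*q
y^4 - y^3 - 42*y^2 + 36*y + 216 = (y - 6)*(y - 3)*(y + 2)*(y + 6)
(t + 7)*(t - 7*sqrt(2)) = t^2 - 7*sqrt(2)*t + 7*t - 49*sqrt(2)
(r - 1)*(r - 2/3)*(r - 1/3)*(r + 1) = r^4 - r^3 - 7*r^2/9 + r - 2/9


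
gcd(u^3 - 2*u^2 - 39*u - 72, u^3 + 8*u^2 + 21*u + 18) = u^2 + 6*u + 9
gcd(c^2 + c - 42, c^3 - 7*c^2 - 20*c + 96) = 1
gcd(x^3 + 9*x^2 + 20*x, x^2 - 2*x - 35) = x + 5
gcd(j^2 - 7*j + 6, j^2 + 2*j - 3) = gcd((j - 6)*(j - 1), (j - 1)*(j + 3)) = j - 1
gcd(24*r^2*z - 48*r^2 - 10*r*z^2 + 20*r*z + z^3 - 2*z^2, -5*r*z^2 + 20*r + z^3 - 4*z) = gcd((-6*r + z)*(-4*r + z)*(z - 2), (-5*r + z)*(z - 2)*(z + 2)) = z - 2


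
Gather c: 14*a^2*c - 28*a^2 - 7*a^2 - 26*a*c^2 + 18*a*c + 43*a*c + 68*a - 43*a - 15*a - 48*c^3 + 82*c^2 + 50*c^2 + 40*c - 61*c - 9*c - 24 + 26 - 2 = -35*a^2 + 10*a - 48*c^3 + c^2*(132 - 26*a) + c*(14*a^2 + 61*a - 30)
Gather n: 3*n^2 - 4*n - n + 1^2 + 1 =3*n^2 - 5*n + 2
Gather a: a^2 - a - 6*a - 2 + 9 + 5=a^2 - 7*a + 12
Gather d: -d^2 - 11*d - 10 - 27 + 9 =-d^2 - 11*d - 28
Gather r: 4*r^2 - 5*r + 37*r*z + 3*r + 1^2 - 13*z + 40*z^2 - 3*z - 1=4*r^2 + r*(37*z - 2) + 40*z^2 - 16*z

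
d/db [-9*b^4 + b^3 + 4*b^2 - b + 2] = -36*b^3 + 3*b^2 + 8*b - 1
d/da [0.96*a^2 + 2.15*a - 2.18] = 1.92*a + 2.15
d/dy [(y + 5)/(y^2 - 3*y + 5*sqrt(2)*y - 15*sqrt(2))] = (y^2 - 3*y + 5*sqrt(2)*y - (y + 5)*(2*y - 3 + 5*sqrt(2)) - 15*sqrt(2))/(y^2 - 3*y + 5*sqrt(2)*y - 15*sqrt(2))^2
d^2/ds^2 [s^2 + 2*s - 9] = 2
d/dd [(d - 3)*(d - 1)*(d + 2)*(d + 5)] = 4*d^3 + 9*d^2 - 30*d - 19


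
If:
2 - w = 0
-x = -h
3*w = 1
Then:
No Solution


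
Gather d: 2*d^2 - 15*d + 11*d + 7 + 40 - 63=2*d^2 - 4*d - 16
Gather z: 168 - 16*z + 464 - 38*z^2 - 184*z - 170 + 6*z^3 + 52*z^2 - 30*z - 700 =6*z^3 + 14*z^2 - 230*z - 238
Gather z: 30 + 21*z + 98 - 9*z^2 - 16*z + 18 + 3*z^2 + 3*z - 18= -6*z^2 + 8*z + 128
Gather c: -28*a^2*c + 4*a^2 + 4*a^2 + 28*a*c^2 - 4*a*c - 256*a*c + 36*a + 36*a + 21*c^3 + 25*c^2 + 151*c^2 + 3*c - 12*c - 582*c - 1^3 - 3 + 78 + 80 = 8*a^2 + 72*a + 21*c^3 + c^2*(28*a + 176) + c*(-28*a^2 - 260*a - 591) + 154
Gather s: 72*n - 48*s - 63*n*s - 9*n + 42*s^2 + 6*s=63*n + 42*s^2 + s*(-63*n - 42)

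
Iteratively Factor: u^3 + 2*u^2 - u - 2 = (u + 2)*(u^2 - 1) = (u + 1)*(u + 2)*(u - 1)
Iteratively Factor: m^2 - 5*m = (m - 5)*(m)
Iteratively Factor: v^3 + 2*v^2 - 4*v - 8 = (v + 2)*(v^2 - 4) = (v - 2)*(v + 2)*(v + 2)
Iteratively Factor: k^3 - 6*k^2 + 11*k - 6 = (k - 1)*(k^2 - 5*k + 6) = (k - 2)*(k - 1)*(k - 3)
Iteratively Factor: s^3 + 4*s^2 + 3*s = (s)*(s^2 + 4*s + 3) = s*(s + 3)*(s + 1)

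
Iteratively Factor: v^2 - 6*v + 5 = (v - 1)*(v - 5)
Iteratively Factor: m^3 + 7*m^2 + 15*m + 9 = (m + 3)*(m^2 + 4*m + 3) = (m + 1)*(m + 3)*(m + 3)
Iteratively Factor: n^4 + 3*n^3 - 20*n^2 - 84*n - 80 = (n + 2)*(n^3 + n^2 - 22*n - 40) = (n + 2)^2*(n^2 - n - 20) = (n + 2)^2*(n + 4)*(n - 5)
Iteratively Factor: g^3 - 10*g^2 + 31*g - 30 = (g - 2)*(g^2 - 8*g + 15) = (g - 3)*(g - 2)*(g - 5)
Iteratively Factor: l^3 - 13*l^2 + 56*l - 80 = (l - 4)*(l^2 - 9*l + 20) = (l - 5)*(l - 4)*(l - 4)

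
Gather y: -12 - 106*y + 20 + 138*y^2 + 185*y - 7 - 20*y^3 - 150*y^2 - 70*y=-20*y^3 - 12*y^2 + 9*y + 1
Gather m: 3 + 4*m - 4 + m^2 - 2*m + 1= m^2 + 2*m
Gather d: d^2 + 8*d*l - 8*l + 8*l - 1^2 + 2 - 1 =d^2 + 8*d*l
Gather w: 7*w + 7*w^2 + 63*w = 7*w^2 + 70*w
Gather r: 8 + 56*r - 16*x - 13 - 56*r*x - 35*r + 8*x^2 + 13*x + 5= r*(21 - 56*x) + 8*x^2 - 3*x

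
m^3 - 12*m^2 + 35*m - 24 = (m - 8)*(m - 3)*(m - 1)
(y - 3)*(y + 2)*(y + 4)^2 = y^4 + 7*y^3 + 2*y^2 - 64*y - 96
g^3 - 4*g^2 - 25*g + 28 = (g - 7)*(g - 1)*(g + 4)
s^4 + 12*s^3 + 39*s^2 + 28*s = s*(s + 1)*(s + 4)*(s + 7)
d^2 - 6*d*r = d*(d - 6*r)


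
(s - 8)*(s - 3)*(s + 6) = s^3 - 5*s^2 - 42*s + 144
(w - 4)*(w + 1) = w^2 - 3*w - 4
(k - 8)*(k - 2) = k^2 - 10*k + 16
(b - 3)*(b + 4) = b^2 + b - 12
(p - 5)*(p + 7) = p^2 + 2*p - 35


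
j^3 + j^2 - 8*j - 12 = (j - 3)*(j + 2)^2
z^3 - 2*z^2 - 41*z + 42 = (z - 7)*(z - 1)*(z + 6)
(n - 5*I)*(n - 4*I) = n^2 - 9*I*n - 20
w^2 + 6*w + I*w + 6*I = (w + 6)*(w + I)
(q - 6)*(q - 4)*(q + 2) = q^3 - 8*q^2 + 4*q + 48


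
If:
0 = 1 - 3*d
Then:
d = 1/3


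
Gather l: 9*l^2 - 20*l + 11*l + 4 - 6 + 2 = 9*l^2 - 9*l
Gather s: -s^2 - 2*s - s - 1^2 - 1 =-s^2 - 3*s - 2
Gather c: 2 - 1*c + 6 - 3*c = 8 - 4*c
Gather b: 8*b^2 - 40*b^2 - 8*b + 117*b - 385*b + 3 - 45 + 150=-32*b^2 - 276*b + 108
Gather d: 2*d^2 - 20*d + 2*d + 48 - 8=2*d^2 - 18*d + 40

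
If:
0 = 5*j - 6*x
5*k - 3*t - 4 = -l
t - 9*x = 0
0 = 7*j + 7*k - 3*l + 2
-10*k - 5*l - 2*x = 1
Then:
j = -1872/9625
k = -773/9625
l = 7/275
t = -2808/1925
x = -312/1925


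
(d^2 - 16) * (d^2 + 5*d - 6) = d^4 + 5*d^3 - 22*d^2 - 80*d + 96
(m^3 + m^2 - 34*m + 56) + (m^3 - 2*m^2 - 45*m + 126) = 2*m^3 - m^2 - 79*m + 182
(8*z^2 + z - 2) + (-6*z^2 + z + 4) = 2*z^2 + 2*z + 2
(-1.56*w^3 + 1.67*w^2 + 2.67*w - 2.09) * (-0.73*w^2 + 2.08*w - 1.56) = 1.1388*w^5 - 4.4639*w^4 + 3.9581*w^3 + 4.4741*w^2 - 8.5124*w + 3.2604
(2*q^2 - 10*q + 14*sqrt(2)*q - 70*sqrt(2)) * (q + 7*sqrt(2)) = 2*q^3 - 10*q^2 + 28*sqrt(2)*q^2 - 140*sqrt(2)*q + 196*q - 980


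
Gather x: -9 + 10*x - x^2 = -x^2 + 10*x - 9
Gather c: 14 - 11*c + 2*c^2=2*c^2 - 11*c + 14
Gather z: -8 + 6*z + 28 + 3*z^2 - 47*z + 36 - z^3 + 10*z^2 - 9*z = -z^3 + 13*z^2 - 50*z + 56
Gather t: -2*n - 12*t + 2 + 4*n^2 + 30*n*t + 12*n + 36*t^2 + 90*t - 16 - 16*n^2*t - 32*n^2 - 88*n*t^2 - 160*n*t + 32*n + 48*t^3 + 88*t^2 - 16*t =-28*n^2 + 42*n + 48*t^3 + t^2*(124 - 88*n) + t*(-16*n^2 - 130*n + 62) - 14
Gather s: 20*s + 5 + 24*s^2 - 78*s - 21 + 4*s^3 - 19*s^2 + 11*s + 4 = 4*s^3 + 5*s^2 - 47*s - 12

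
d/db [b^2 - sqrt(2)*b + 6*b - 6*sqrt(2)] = 2*b - sqrt(2) + 6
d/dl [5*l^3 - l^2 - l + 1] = 15*l^2 - 2*l - 1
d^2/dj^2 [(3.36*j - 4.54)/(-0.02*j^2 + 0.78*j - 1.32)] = (-(0.04*j - 0.78)*(0.08*j - 1.56)*(3.36*j - 4.54) + (0.4032*j - 5.4232)*(0.02*j^2 - 0.78*j + 1.32))/(0.02*j^2 - 0.78*j + 1.32)^3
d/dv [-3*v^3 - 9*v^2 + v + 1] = -9*v^2 - 18*v + 1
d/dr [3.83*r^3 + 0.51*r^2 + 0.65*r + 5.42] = 11.49*r^2 + 1.02*r + 0.65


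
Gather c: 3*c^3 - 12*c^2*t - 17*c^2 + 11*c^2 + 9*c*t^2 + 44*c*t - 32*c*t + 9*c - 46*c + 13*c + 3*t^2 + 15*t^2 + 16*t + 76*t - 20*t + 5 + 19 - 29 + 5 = 3*c^3 + c^2*(-12*t - 6) + c*(9*t^2 + 12*t - 24) + 18*t^2 + 72*t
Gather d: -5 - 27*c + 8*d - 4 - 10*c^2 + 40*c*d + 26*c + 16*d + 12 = -10*c^2 - c + d*(40*c + 24) + 3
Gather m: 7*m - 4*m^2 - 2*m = -4*m^2 + 5*m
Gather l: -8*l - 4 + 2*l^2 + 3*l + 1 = 2*l^2 - 5*l - 3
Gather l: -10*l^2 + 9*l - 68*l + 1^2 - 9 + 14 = -10*l^2 - 59*l + 6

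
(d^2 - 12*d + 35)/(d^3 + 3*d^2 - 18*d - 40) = (d^2 - 12*d + 35)/(d^3 + 3*d^2 - 18*d - 40)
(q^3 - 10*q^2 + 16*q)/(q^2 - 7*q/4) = 4*(q^2 - 10*q + 16)/(4*q - 7)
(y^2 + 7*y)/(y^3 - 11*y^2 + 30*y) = (y + 7)/(y^2 - 11*y + 30)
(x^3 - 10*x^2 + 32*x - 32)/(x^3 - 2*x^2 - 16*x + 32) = (x - 4)/(x + 4)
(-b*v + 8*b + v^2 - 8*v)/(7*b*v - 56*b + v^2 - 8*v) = (-b + v)/(7*b + v)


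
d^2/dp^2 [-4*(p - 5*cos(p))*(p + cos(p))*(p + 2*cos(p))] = -8*p^2*cos(p) - 32*p*sin(p) - 104*p*cos(2*p) - 24*p - 104*sin(2*p) - 14*cos(p) - 90*cos(3*p)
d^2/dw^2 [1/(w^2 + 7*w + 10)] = 2*(-w^2 - 7*w + (2*w + 7)^2 - 10)/(w^2 + 7*w + 10)^3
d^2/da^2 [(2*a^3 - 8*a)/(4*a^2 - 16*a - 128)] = 4*(11*a^3 + 96*a^2 + 672*a + 128)/(a^6 - 12*a^5 - 48*a^4 + 704*a^3 + 1536*a^2 - 12288*a - 32768)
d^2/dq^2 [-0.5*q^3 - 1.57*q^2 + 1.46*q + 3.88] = -3.0*q - 3.14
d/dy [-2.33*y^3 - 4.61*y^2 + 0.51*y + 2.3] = -6.99*y^2 - 9.22*y + 0.51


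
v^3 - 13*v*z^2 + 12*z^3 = (v - 3*z)*(v - z)*(v + 4*z)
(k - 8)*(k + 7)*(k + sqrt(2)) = k^3 - k^2 + sqrt(2)*k^2 - 56*k - sqrt(2)*k - 56*sqrt(2)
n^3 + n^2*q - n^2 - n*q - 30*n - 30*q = (n - 6)*(n + 5)*(n + q)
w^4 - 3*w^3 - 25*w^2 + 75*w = w*(w - 5)*(w - 3)*(w + 5)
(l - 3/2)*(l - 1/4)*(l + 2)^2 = l^4 + 9*l^3/4 - 21*l^2/8 - 11*l/2 + 3/2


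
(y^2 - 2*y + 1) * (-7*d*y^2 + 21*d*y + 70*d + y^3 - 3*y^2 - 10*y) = -7*d*y^4 + 35*d*y^3 + 21*d*y^2 - 119*d*y + 70*d + y^5 - 5*y^4 - 3*y^3 + 17*y^2 - 10*y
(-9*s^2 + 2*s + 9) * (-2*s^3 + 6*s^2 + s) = 18*s^5 - 58*s^4 - 15*s^3 + 56*s^2 + 9*s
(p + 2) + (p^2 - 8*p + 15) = p^2 - 7*p + 17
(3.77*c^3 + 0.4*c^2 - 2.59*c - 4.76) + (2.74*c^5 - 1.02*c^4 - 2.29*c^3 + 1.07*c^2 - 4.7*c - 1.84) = 2.74*c^5 - 1.02*c^4 + 1.48*c^3 + 1.47*c^2 - 7.29*c - 6.6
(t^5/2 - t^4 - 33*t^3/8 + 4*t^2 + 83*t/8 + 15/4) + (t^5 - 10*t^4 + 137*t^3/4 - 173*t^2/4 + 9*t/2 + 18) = 3*t^5/2 - 11*t^4 + 241*t^3/8 - 157*t^2/4 + 119*t/8 + 87/4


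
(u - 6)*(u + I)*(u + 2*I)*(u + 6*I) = u^4 - 6*u^3 + 9*I*u^3 - 20*u^2 - 54*I*u^2 + 120*u - 12*I*u + 72*I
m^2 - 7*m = m*(m - 7)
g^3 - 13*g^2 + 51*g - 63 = (g - 7)*(g - 3)^2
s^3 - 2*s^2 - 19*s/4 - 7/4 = (s - 7/2)*(s + 1/2)*(s + 1)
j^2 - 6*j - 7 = (j - 7)*(j + 1)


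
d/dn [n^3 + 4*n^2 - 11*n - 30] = 3*n^2 + 8*n - 11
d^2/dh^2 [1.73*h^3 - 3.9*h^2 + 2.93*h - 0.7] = 10.38*h - 7.8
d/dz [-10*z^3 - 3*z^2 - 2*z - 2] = -30*z^2 - 6*z - 2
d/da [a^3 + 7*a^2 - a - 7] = 3*a^2 + 14*a - 1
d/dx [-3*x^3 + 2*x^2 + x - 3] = -9*x^2 + 4*x + 1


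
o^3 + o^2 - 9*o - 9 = (o - 3)*(o + 1)*(o + 3)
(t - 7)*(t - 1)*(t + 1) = t^3 - 7*t^2 - t + 7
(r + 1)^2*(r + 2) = r^3 + 4*r^2 + 5*r + 2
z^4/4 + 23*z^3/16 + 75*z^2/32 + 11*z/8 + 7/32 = (z/4 + 1/4)*(z + 1/4)*(z + 1)*(z + 7/2)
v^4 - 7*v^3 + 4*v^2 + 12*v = v*(v - 6)*(v - 2)*(v + 1)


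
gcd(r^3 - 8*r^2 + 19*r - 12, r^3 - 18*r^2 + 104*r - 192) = r - 4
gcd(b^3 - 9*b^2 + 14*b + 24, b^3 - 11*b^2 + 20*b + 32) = b^2 - 3*b - 4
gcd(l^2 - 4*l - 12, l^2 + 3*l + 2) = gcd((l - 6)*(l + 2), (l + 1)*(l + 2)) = l + 2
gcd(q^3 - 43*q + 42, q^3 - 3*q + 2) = q - 1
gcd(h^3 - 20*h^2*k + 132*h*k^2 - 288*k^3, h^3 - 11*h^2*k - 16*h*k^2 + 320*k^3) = h - 8*k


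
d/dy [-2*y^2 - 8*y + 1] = -4*y - 8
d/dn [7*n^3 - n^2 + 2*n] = 21*n^2 - 2*n + 2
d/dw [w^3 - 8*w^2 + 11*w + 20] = 3*w^2 - 16*w + 11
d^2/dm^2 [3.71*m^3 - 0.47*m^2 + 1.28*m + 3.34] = 22.26*m - 0.94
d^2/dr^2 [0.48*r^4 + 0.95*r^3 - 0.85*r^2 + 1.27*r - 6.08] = 5.76*r^2 + 5.7*r - 1.7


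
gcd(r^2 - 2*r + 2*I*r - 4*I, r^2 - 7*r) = 1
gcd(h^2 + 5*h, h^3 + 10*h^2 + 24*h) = h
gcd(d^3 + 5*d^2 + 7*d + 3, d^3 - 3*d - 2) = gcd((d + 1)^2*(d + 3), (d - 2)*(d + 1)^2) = d^2 + 2*d + 1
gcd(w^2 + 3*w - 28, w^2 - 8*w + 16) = w - 4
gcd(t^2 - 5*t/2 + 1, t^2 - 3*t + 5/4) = t - 1/2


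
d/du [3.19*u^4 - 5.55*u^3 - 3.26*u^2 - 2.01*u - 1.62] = 12.76*u^3 - 16.65*u^2 - 6.52*u - 2.01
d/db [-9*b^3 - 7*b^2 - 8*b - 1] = -27*b^2 - 14*b - 8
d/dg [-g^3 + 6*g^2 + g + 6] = -3*g^2 + 12*g + 1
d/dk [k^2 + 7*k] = 2*k + 7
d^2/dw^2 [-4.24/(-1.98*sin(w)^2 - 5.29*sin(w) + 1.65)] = (-66.489984*sin(w)^4 - 133.231824*sin(w)^3 - 74.325928*sin(w)^2 + 229.454808*sin(w) + 265.009328)/(1.98*sin(w)^2 + 5.29*sin(w) - 1.65)^3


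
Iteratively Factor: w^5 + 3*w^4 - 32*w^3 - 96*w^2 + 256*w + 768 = (w - 4)*(w^4 + 7*w^3 - 4*w^2 - 112*w - 192) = (w - 4)^2*(w^3 + 11*w^2 + 40*w + 48) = (w - 4)^2*(w + 4)*(w^2 + 7*w + 12) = (w - 4)^2*(w + 4)^2*(w + 3)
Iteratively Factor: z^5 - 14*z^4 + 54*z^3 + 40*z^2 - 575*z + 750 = (z - 5)*(z^4 - 9*z^3 + 9*z^2 + 85*z - 150) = (z - 5)^2*(z^3 - 4*z^2 - 11*z + 30) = (z - 5)^2*(z + 3)*(z^2 - 7*z + 10) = (z - 5)^3*(z + 3)*(z - 2)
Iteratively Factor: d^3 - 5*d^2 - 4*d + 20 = (d - 5)*(d^2 - 4) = (d - 5)*(d + 2)*(d - 2)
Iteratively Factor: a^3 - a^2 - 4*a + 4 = (a - 2)*(a^2 + a - 2) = (a - 2)*(a + 2)*(a - 1)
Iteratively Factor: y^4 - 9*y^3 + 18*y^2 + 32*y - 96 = (y - 3)*(y^3 - 6*y^2 + 32) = (y - 4)*(y - 3)*(y^2 - 2*y - 8) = (y - 4)^2*(y - 3)*(y + 2)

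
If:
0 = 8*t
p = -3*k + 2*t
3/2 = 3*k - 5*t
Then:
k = 1/2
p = -3/2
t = 0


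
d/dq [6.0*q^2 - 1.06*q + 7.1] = 12.0*q - 1.06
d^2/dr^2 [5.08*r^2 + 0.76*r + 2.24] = 10.1600000000000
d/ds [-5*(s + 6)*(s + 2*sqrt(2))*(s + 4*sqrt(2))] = -15*s^2 - 60*sqrt(2)*s - 60*s - 180*sqrt(2) - 80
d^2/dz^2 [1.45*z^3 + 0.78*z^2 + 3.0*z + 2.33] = 8.7*z + 1.56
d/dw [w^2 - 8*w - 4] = 2*w - 8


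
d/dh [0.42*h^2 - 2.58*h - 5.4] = 0.84*h - 2.58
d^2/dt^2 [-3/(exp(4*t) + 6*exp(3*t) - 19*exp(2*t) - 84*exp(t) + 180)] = 6*(-4*(2*exp(3*t) + 9*exp(2*t) - 19*exp(t) - 42)^2*exp(t) + (8*exp(3*t) + 27*exp(2*t) - 38*exp(t) - 42)*(exp(4*t) + 6*exp(3*t) - 19*exp(2*t) - 84*exp(t) + 180))*exp(t)/(exp(4*t) + 6*exp(3*t) - 19*exp(2*t) - 84*exp(t) + 180)^3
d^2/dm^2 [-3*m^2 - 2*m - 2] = -6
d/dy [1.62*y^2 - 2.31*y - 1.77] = 3.24*y - 2.31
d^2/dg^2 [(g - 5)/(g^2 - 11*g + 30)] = 2/(g^3 - 18*g^2 + 108*g - 216)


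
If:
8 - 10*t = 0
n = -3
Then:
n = -3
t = 4/5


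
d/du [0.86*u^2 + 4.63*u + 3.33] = 1.72*u + 4.63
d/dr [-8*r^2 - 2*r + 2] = -16*r - 2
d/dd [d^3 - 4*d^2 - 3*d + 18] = 3*d^2 - 8*d - 3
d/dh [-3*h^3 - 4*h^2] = h*(-9*h - 8)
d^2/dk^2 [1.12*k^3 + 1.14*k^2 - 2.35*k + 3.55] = 6.72*k + 2.28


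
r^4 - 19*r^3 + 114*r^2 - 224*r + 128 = (r - 8)^2*(r - 2)*(r - 1)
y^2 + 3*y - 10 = (y - 2)*(y + 5)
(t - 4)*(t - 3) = t^2 - 7*t + 12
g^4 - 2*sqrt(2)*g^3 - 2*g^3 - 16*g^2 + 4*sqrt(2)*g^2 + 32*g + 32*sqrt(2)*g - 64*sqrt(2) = (g - 4)*(g - 2)*(g + 4)*(g - 2*sqrt(2))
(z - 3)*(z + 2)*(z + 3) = z^3 + 2*z^2 - 9*z - 18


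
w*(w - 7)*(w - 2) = w^3 - 9*w^2 + 14*w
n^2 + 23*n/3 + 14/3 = (n + 2/3)*(n + 7)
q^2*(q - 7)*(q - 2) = q^4 - 9*q^3 + 14*q^2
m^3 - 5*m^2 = m^2*(m - 5)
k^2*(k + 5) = k^3 + 5*k^2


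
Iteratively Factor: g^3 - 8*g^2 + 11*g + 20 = (g - 5)*(g^2 - 3*g - 4) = (g - 5)*(g - 4)*(g + 1)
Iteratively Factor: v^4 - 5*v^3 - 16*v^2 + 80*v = (v)*(v^3 - 5*v^2 - 16*v + 80) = v*(v - 5)*(v^2 - 16) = v*(v - 5)*(v - 4)*(v + 4)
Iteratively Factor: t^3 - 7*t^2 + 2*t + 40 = (t + 2)*(t^2 - 9*t + 20) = (t - 4)*(t + 2)*(t - 5)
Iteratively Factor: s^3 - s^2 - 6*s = (s + 2)*(s^2 - 3*s) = (s - 3)*(s + 2)*(s)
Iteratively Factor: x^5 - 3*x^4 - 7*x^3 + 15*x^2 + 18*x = (x)*(x^4 - 3*x^3 - 7*x^2 + 15*x + 18) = x*(x - 3)*(x^3 - 7*x - 6) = x*(x - 3)^2*(x^2 + 3*x + 2) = x*(x - 3)^2*(x + 1)*(x + 2)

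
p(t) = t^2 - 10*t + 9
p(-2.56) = 41.15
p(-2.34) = 37.88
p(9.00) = 0.00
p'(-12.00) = -34.00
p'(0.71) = -8.58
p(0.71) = 2.40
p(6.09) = -14.81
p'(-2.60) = -15.20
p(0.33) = 5.81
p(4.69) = -15.90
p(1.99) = -6.94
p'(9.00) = 8.00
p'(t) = 2*t - 10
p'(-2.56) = -15.12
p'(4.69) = -0.62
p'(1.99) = -6.02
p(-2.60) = 41.76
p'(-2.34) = -14.68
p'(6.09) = 2.18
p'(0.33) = -9.34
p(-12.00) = 273.00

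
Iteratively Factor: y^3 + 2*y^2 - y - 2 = (y + 1)*(y^2 + y - 2) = (y - 1)*(y + 1)*(y + 2)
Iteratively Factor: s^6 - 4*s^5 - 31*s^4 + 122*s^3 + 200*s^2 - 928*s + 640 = (s + 4)*(s^5 - 8*s^4 + s^3 + 118*s^2 - 272*s + 160) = (s - 4)*(s + 4)*(s^4 - 4*s^3 - 15*s^2 + 58*s - 40) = (s - 4)*(s + 4)^2*(s^3 - 8*s^2 + 17*s - 10) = (s - 4)*(s - 1)*(s + 4)^2*(s^2 - 7*s + 10) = (s - 5)*(s - 4)*(s - 1)*(s + 4)^2*(s - 2)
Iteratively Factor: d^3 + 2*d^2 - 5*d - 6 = (d - 2)*(d^2 + 4*d + 3) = (d - 2)*(d + 3)*(d + 1)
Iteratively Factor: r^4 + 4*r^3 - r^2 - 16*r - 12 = (r + 3)*(r^3 + r^2 - 4*r - 4) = (r + 2)*(r + 3)*(r^2 - r - 2) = (r + 1)*(r + 2)*(r + 3)*(r - 2)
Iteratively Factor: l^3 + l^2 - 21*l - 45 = (l + 3)*(l^2 - 2*l - 15) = (l - 5)*(l + 3)*(l + 3)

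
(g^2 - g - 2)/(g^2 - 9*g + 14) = (g + 1)/(g - 7)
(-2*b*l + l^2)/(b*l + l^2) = (-2*b + l)/(b + l)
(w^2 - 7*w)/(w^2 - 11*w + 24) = w*(w - 7)/(w^2 - 11*w + 24)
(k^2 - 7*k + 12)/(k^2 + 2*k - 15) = (k - 4)/(k + 5)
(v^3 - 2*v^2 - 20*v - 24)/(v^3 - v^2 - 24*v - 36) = (v + 2)/(v + 3)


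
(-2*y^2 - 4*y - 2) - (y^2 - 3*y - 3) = -3*y^2 - y + 1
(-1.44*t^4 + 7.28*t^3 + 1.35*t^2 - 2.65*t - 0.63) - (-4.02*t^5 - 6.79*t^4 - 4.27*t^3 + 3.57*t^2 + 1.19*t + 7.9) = 4.02*t^5 + 5.35*t^4 + 11.55*t^3 - 2.22*t^2 - 3.84*t - 8.53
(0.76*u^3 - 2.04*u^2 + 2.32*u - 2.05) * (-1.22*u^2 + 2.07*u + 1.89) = -0.9272*u^5 + 4.062*u^4 - 5.6168*u^3 + 3.4478*u^2 + 0.1413*u - 3.8745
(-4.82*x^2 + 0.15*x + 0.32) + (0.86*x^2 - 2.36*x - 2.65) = -3.96*x^2 - 2.21*x - 2.33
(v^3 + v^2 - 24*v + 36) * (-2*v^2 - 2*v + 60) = -2*v^5 - 4*v^4 + 106*v^3 + 36*v^2 - 1512*v + 2160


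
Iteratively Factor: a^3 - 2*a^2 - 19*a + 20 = (a - 1)*(a^2 - a - 20) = (a - 1)*(a + 4)*(a - 5)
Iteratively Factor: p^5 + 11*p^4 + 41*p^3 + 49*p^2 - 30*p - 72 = (p + 4)*(p^4 + 7*p^3 + 13*p^2 - 3*p - 18) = (p - 1)*(p + 4)*(p^3 + 8*p^2 + 21*p + 18) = (p - 1)*(p + 3)*(p + 4)*(p^2 + 5*p + 6) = (p - 1)*(p + 3)^2*(p + 4)*(p + 2)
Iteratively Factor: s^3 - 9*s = (s)*(s^2 - 9) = s*(s + 3)*(s - 3)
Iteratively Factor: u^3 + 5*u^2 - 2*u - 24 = (u + 3)*(u^2 + 2*u - 8) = (u - 2)*(u + 3)*(u + 4)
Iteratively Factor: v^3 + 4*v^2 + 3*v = (v)*(v^2 + 4*v + 3) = v*(v + 3)*(v + 1)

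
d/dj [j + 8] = 1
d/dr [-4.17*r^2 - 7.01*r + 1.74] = -8.34*r - 7.01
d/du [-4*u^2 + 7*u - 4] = 7 - 8*u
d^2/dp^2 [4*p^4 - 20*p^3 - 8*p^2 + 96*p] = 48*p^2 - 120*p - 16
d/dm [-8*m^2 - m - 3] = -16*m - 1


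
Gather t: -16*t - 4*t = -20*t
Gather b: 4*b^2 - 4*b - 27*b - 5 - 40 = 4*b^2 - 31*b - 45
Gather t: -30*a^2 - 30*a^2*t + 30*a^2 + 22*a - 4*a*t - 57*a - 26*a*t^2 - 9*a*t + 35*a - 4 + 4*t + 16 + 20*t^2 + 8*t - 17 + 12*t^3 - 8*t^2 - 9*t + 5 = 12*t^3 + t^2*(12 - 26*a) + t*(-30*a^2 - 13*a + 3)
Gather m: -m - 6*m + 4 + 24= 28 - 7*m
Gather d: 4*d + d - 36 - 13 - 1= 5*d - 50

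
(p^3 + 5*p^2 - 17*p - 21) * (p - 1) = p^4 + 4*p^3 - 22*p^2 - 4*p + 21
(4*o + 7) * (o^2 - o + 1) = 4*o^3 + 3*o^2 - 3*o + 7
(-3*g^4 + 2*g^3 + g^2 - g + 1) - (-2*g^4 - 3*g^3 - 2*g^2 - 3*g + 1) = -g^4 + 5*g^3 + 3*g^2 + 2*g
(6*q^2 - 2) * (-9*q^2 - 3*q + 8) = -54*q^4 - 18*q^3 + 66*q^2 + 6*q - 16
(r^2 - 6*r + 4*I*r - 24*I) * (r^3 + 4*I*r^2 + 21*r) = r^5 - 6*r^4 + 8*I*r^4 + 5*r^3 - 48*I*r^3 - 30*r^2 + 84*I*r^2 - 504*I*r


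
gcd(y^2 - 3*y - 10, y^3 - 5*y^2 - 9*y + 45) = y - 5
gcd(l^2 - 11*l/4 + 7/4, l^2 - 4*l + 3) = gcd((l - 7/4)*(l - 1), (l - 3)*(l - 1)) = l - 1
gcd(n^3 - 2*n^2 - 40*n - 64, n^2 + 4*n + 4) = n + 2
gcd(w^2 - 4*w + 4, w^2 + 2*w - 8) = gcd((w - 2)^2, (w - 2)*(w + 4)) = w - 2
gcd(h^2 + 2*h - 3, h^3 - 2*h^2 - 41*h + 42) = h - 1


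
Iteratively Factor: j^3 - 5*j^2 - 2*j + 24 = (j - 4)*(j^2 - j - 6) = (j - 4)*(j - 3)*(j + 2)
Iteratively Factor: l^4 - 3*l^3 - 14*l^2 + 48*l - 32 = (l - 4)*(l^3 + l^2 - 10*l + 8) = (l - 4)*(l - 1)*(l^2 + 2*l - 8) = (l - 4)*(l - 2)*(l - 1)*(l + 4)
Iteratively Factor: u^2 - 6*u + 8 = (u - 4)*(u - 2)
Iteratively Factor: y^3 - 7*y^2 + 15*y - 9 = (y - 3)*(y^2 - 4*y + 3) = (y - 3)^2*(y - 1)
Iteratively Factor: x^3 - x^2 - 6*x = (x - 3)*(x^2 + 2*x) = x*(x - 3)*(x + 2)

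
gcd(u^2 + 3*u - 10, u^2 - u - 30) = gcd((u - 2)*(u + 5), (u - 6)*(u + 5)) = u + 5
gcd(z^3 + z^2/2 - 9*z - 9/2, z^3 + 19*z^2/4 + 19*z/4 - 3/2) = z + 3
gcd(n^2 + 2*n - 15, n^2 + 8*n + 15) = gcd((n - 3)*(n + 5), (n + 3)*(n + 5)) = n + 5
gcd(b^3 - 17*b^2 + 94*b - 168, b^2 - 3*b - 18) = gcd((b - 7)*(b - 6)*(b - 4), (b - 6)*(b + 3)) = b - 6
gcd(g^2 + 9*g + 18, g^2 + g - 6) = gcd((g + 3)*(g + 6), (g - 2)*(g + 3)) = g + 3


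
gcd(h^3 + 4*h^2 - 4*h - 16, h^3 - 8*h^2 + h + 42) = h + 2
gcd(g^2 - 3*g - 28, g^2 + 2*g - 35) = 1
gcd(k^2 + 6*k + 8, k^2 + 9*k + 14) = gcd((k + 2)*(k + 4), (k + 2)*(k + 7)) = k + 2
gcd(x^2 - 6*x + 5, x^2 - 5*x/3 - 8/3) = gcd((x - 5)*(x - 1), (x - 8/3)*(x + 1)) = 1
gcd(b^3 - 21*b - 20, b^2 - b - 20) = b^2 - b - 20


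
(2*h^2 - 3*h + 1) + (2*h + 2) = 2*h^2 - h + 3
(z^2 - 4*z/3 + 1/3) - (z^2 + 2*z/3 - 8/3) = 3 - 2*z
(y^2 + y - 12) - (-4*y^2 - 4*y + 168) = 5*y^2 + 5*y - 180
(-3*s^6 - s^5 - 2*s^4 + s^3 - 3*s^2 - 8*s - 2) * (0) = 0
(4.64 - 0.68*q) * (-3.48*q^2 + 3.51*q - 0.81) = 2.3664*q^3 - 18.534*q^2 + 16.8372*q - 3.7584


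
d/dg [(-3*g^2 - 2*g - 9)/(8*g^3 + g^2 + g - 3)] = (24*g^4 + 32*g^3 + 215*g^2 + 36*g + 15)/(64*g^6 + 16*g^5 + 17*g^4 - 46*g^3 - 5*g^2 - 6*g + 9)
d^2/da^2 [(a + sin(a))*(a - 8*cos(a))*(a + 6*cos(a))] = -a^2*sin(a) + 2*a^2*cos(a) + 8*a*sin(a) + 4*a*sin(2*a) + 4*a*cos(a) + 96*a*cos(2*a) + 6*a + 14*sin(a) + 96*sin(2*a) + 108*sin(3*a) - 4*cos(a) - 4*cos(2*a)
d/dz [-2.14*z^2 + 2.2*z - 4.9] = 2.2 - 4.28*z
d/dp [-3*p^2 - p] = -6*p - 1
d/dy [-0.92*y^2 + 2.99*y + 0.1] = 2.99 - 1.84*y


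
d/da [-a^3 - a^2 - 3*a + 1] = -3*a^2 - 2*a - 3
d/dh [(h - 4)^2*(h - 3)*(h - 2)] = 4*h^3 - 39*h^2 + 124*h - 128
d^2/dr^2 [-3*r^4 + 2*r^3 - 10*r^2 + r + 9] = -36*r^2 + 12*r - 20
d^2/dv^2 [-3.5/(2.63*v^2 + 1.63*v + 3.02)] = (48.4183*v^2 + 30.0083*v - 3.5*(5.26*v + 1.63)*(10.52*v + 3.26) + 55.5982)/(2.63*v^2 + 1.63*v + 3.02)^3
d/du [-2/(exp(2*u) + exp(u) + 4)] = (4*exp(u) + 2)*exp(u)/(exp(2*u) + exp(u) + 4)^2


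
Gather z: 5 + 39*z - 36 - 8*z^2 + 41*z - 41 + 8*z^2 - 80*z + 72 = 0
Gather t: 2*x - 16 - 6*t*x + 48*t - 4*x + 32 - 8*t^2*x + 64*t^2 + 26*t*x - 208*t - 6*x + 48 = t^2*(64 - 8*x) + t*(20*x - 160) - 8*x + 64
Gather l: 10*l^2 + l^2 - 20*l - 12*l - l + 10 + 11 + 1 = 11*l^2 - 33*l + 22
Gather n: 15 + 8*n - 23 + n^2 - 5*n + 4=n^2 + 3*n - 4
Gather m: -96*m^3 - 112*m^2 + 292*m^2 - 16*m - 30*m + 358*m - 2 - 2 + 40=-96*m^3 + 180*m^2 + 312*m + 36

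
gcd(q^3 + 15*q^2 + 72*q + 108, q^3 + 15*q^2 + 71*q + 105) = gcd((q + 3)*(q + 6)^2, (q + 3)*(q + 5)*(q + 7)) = q + 3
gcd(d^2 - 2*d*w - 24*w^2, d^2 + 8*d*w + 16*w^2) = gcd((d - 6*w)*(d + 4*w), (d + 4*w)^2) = d + 4*w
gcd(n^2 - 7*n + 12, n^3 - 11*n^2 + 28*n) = n - 4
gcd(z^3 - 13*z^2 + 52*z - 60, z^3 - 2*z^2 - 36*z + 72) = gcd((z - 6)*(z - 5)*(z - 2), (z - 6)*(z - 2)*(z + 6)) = z^2 - 8*z + 12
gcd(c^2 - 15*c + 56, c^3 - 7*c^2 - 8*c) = c - 8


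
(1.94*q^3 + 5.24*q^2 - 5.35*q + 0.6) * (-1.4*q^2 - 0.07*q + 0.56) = -2.716*q^5 - 7.4718*q^4 + 8.2096*q^3 + 2.4689*q^2 - 3.038*q + 0.336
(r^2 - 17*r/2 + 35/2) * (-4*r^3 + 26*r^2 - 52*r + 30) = -4*r^5 + 60*r^4 - 343*r^3 + 927*r^2 - 1165*r + 525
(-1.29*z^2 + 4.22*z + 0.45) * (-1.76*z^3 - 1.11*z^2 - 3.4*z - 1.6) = 2.2704*z^5 - 5.9953*z^4 - 1.0902*z^3 - 12.7835*z^2 - 8.282*z - 0.72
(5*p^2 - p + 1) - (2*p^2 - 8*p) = 3*p^2 + 7*p + 1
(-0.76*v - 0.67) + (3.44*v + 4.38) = 2.68*v + 3.71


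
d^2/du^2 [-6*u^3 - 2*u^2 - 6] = -36*u - 4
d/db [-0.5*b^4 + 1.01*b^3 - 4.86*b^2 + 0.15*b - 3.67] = -2.0*b^3 + 3.03*b^2 - 9.72*b + 0.15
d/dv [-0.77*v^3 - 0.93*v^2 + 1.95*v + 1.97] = -2.31*v^2 - 1.86*v + 1.95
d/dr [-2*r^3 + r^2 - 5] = 2*r*(1 - 3*r)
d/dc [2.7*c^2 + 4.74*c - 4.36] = 5.4*c + 4.74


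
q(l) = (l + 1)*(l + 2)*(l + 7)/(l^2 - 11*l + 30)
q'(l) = (11 - 2*l)*(l + 1)*(l + 2)*(l + 7)/(l^2 - 11*l + 30)^2 + (l + 1)*(l + 2)/(l^2 - 11*l + 30) + (l + 1)*(l + 7)/(l^2 - 11*l + 30) + (l + 2)*(l + 7)/(l^2 - 11*l + 30)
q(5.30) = -2693.70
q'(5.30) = 4115.29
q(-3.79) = 0.19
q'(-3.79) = -0.07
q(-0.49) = 0.14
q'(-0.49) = 0.44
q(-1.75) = -0.02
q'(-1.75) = -0.06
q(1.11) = 2.80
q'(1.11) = 3.86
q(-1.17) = -0.02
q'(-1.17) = 0.08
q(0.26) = 0.76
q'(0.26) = 1.34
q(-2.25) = 0.02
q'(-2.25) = -0.11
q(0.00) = 0.47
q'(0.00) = 0.94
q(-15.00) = -3.47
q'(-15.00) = 0.61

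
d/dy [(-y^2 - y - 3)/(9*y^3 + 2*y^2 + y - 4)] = (9*y^4 + 18*y^3 + 82*y^2 + 20*y + 7)/(81*y^6 + 36*y^5 + 22*y^4 - 68*y^3 - 15*y^2 - 8*y + 16)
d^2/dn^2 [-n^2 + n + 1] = -2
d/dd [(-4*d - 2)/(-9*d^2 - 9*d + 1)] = 2*(18*d^2 + 18*d - 9*(2*d + 1)^2 - 2)/(9*d^2 + 9*d - 1)^2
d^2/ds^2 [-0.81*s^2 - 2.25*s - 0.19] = -1.62000000000000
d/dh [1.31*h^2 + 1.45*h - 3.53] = 2.62*h + 1.45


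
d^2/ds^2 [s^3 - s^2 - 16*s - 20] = 6*s - 2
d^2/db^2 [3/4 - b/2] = 0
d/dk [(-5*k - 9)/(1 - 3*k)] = -32/(3*k - 1)^2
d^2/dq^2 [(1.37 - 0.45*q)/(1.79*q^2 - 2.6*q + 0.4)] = (-(0.45*q - 1.37)*(3.58*q - 2.6)*(7.16*q - 5.2) + (4.833*q - 7.2446)*(1.79*q^2 - 2.6*q + 0.4))/(1.79*q^2 - 2.6*q + 0.4)^3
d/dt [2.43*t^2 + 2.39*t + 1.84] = 4.86*t + 2.39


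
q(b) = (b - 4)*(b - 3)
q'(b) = 2*b - 7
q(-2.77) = 39.06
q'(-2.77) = -12.54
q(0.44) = 9.11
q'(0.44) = -6.12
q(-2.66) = 37.70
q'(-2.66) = -12.32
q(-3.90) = 54.51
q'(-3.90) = -14.80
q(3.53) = -0.25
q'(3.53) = 0.06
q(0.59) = 8.22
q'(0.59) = -5.82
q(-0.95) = 19.55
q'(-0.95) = -8.90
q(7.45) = 15.35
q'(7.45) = 7.90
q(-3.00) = 42.00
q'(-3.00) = -13.00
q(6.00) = 6.00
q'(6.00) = 5.00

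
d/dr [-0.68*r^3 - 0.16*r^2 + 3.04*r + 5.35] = -2.04*r^2 - 0.32*r + 3.04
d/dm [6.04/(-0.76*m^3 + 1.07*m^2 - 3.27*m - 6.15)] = (13.7712*m^2 - 12.9256*m + 19.7508)/(0.76*m^3 - 1.07*m^2 + 3.27*m + 6.15)^2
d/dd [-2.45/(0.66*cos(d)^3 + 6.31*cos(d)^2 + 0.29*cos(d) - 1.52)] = (4.851*sin(d)^2 - 30.919*cos(d) - 5.5615)*sin(d)/(0.66*cos(d)^3 + 6.31*cos(d)^2 + 0.29*cos(d) - 1.52)^2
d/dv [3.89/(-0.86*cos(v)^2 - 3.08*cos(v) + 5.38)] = -(6.6908*cos(v) + 11.9812)*sin(v)/(0.86*cos(v)^2 + 3.08*cos(v) - 5.38)^2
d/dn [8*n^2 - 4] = 16*n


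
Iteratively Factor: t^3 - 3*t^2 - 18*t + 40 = (t - 5)*(t^2 + 2*t - 8) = (t - 5)*(t - 2)*(t + 4)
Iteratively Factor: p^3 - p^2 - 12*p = (p)*(p^2 - p - 12) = p*(p + 3)*(p - 4)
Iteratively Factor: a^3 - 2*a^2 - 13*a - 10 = (a + 1)*(a^2 - 3*a - 10) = (a - 5)*(a + 1)*(a + 2)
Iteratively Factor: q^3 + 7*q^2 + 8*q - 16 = (q + 4)*(q^2 + 3*q - 4) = (q - 1)*(q + 4)*(q + 4)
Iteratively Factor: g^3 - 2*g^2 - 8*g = (g + 2)*(g^2 - 4*g) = (g - 4)*(g + 2)*(g)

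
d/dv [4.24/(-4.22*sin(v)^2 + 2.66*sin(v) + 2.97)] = (35.7856*sin(v) - 11.2784)*cos(v)/(-4.22*sin(v)^2 + 2.66*sin(v) + 2.97)^2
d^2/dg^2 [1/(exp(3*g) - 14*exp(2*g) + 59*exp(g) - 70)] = ((-9*exp(2*g) + 56*exp(g) - 59)*(exp(3*g) - 14*exp(2*g) + 59*exp(g) - 70) + 2*(3*exp(2*g) - 28*exp(g) + 59)^2*exp(g))*exp(g)/(exp(3*g) - 14*exp(2*g) + 59*exp(g) - 70)^3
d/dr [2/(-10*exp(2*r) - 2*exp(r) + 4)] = (10*exp(r) + 1)*exp(r)/(5*exp(2*r) + exp(r) - 2)^2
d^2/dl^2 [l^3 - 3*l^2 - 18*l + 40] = 6*l - 6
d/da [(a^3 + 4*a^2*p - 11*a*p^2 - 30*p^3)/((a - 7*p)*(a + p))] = (a^4 - 12*a^3*p - 34*a^2*p^2 + 4*a*p^3 - 103*p^4)/(a^4 - 12*a^3*p + 22*a^2*p^2 + 84*a*p^3 + 49*p^4)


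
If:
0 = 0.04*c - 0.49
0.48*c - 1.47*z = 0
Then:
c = 12.25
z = 4.00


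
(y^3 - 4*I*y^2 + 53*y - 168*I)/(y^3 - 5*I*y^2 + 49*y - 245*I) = (y^2 - 11*I*y - 24)/(y^2 - 12*I*y - 35)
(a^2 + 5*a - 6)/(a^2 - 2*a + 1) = (a + 6)/(a - 1)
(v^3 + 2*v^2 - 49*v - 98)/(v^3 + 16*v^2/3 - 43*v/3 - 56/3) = 3*(v^2 - 5*v - 14)/(3*v^2 - 5*v - 8)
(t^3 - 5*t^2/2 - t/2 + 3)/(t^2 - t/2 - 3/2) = t - 2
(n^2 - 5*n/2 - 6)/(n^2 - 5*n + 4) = (n + 3/2)/(n - 1)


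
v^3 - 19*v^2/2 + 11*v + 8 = (v - 8)*(v - 2)*(v + 1/2)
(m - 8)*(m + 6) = m^2 - 2*m - 48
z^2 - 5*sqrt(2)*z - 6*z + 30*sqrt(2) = (z - 6)*(z - 5*sqrt(2))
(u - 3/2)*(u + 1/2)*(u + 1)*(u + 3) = u^4 + 3*u^3 - 7*u^2/4 - 6*u - 9/4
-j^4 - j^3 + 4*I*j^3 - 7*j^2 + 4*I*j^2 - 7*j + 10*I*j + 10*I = (j - 5*I)*(j + 2*I)*(I*j + 1)*(I*j + I)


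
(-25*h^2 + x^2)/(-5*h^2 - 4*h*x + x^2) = (5*h + x)/(h + x)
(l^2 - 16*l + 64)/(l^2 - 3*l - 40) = (l - 8)/(l + 5)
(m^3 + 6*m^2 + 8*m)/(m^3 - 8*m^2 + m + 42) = m*(m + 4)/(m^2 - 10*m + 21)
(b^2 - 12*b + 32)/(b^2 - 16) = (b - 8)/(b + 4)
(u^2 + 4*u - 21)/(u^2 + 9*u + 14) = (u - 3)/(u + 2)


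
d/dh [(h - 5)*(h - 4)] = 2*h - 9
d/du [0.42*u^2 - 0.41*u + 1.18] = 0.84*u - 0.41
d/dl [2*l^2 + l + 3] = 4*l + 1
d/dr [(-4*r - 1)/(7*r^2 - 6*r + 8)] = 2*(14*r^2 + 7*r - 19)/(49*r^4 - 84*r^3 + 148*r^2 - 96*r + 64)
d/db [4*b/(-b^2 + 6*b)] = 4/(b - 6)^2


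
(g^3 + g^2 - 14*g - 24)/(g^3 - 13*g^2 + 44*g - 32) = (g^2 + 5*g + 6)/(g^2 - 9*g + 8)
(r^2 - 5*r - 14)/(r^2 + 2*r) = (r - 7)/r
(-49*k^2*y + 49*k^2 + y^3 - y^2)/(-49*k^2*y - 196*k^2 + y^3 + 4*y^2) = (y - 1)/(y + 4)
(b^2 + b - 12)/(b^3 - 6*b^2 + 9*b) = (b + 4)/(b*(b - 3))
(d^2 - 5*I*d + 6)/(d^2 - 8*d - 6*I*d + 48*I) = (d + I)/(d - 8)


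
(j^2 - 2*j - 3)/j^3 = (j^2 - 2*j - 3)/j^3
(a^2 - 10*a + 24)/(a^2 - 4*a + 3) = (a^2 - 10*a + 24)/(a^2 - 4*a + 3)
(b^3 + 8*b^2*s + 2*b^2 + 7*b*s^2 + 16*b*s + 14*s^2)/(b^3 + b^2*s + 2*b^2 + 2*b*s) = (b + 7*s)/b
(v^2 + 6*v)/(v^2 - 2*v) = (v + 6)/(v - 2)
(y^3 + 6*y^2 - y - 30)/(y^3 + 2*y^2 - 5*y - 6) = (y + 5)/(y + 1)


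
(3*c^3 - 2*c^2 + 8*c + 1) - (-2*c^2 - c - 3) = 3*c^3 + 9*c + 4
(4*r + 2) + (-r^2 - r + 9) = -r^2 + 3*r + 11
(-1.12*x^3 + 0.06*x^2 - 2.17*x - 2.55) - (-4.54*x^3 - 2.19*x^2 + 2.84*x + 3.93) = 3.42*x^3 + 2.25*x^2 - 5.01*x - 6.48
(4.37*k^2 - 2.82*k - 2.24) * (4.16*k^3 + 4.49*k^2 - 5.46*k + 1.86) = 18.1792*k^5 + 7.8901*k^4 - 45.8404*k^3 + 13.4678*k^2 + 6.9852*k - 4.1664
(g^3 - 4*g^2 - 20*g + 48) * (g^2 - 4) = g^5 - 4*g^4 - 24*g^3 + 64*g^2 + 80*g - 192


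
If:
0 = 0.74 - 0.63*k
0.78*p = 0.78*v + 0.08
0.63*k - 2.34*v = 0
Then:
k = 1.17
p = 0.42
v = 0.32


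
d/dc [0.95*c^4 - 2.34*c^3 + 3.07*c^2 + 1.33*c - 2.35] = 3.8*c^3 - 7.02*c^2 + 6.14*c + 1.33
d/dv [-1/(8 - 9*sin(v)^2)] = -36*sin(2*v)/(9*cos(2*v) + 7)^2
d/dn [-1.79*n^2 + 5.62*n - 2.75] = 5.62 - 3.58*n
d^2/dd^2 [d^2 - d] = 2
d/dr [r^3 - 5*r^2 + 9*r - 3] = 3*r^2 - 10*r + 9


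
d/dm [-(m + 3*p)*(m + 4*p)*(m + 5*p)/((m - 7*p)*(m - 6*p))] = (-m^4 + 26*m^3*p + 77*m^2*p^2 - 888*m*p^3 - 2754*p^4)/(m^4 - 26*m^3*p + 253*m^2*p^2 - 1092*m*p^3 + 1764*p^4)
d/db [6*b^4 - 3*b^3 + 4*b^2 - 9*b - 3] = 24*b^3 - 9*b^2 + 8*b - 9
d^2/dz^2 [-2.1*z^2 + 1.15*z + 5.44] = -4.20000000000000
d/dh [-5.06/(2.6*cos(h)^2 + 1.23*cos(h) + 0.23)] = -(26.312*cos(h) + 6.2238)*sin(h)/(2.6*cos(h)^2 + 1.23*cos(h) + 0.23)^2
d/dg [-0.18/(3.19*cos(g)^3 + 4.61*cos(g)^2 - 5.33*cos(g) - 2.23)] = (-1.7226*cos(g)^2 - 1.6596*cos(g) + 0.9594)*sin(g)/(3.19*cos(g)^3 + 4.61*cos(g)^2 - 5.33*cos(g) - 2.23)^2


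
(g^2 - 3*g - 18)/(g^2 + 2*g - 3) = (g - 6)/(g - 1)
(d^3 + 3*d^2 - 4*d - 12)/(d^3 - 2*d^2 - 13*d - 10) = (d^2 + d - 6)/(d^2 - 4*d - 5)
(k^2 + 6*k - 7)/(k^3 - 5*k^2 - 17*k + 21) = (k + 7)/(k^2 - 4*k - 21)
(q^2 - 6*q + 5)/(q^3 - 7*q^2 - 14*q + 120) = (q - 1)/(q^2 - 2*q - 24)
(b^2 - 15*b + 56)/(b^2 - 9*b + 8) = (b - 7)/(b - 1)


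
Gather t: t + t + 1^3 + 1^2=2*t + 2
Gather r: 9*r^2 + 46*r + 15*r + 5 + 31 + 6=9*r^2 + 61*r + 42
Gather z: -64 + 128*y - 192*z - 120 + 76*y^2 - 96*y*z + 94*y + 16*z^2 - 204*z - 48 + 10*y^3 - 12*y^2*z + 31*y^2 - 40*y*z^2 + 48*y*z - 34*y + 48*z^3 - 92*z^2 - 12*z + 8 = 10*y^3 + 107*y^2 + 188*y + 48*z^3 + z^2*(-40*y - 76) + z*(-12*y^2 - 48*y - 408) - 224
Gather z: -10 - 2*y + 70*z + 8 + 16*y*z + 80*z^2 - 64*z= -2*y + 80*z^2 + z*(16*y + 6) - 2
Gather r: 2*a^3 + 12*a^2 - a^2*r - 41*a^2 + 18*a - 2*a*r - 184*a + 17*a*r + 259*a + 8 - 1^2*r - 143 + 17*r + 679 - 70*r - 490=2*a^3 - 29*a^2 + 93*a + r*(-a^2 + 15*a - 54) + 54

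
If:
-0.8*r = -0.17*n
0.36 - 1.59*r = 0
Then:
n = 1.07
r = 0.23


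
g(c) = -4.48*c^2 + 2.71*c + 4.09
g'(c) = 2.71 - 8.96*c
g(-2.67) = -35.08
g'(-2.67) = 26.63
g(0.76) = 3.56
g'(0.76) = -4.10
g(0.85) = 3.16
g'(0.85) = -4.91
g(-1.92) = -17.63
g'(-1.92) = 19.91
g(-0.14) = 3.62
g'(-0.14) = 3.96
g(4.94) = -91.85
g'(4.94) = -41.55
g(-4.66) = -105.82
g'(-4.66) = 44.46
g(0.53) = 4.27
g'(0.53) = -2.04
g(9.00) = -334.40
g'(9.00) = -77.93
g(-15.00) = -1044.56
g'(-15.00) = 137.11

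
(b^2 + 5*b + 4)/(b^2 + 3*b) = (b^2 + 5*b + 4)/(b*(b + 3))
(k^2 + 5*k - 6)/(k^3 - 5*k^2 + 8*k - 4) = (k + 6)/(k^2 - 4*k + 4)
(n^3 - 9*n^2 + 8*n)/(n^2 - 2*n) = (n^2 - 9*n + 8)/(n - 2)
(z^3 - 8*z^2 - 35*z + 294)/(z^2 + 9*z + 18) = (z^2 - 14*z + 49)/(z + 3)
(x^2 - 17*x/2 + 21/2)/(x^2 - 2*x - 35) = (x - 3/2)/(x + 5)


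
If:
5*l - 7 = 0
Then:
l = 7/5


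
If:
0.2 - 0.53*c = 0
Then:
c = 0.38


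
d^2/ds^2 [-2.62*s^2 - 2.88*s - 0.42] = -5.24000000000000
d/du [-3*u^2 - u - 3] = -6*u - 1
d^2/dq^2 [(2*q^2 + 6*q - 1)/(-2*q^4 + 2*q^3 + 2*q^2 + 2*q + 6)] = (-6*q^8 - 30*q^7 + 54*q^6 - 27*q^5 - 105*q^4 - 130*q^3 + 150*q^2 + 48*q - 2)/(q^12 - 3*q^11 + 2*q^9 - 3*q^8 + 18*q^7 + 5*q^6 - 6*q^5 - 3*q^4 - 46*q^3 - 36*q^2 - 27*q - 27)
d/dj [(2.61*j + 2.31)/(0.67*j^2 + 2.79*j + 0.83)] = (1.7487*j^2 + 7.2819*j - (1.34*j + 2.79)*(2.61*j + 2.31) + 2.1663)/(0.67*j^2 + 2.79*j + 0.83)^2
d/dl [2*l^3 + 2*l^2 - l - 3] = 6*l^2 + 4*l - 1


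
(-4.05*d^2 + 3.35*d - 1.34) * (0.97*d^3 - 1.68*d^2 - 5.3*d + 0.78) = -3.9285*d^5 + 10.0535*d^4 + 14.5372*d^3 - 18.6628*d^2 + 9.715*d - 1.0452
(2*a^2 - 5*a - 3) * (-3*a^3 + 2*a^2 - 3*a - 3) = -6*a^5 + 19*a^4 - 7*a^3 + 3*a^2 + 24*a + 9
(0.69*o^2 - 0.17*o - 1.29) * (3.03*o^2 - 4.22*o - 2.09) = 2.0907*o^4 - 3.4269*o^3 - 4.6334*o^2 + 5.7991*o + 2.6961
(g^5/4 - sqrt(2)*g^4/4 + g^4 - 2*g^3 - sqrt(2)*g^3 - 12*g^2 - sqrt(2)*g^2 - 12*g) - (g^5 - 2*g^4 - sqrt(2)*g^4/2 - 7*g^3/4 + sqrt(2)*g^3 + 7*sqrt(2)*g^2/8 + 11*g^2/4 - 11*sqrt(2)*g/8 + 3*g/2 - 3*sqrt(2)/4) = -3*g^5/4 + sqrt(2)*g^4/4 + 3*g^4 - 2*sqrt(2)*g^3 - g^3/4 - 59*g^2/4 - 15*sqrt(2)*g^2/8 - 27*g/2 + 11*sqrt(2)*g/8 + 3*sqrt(2)/4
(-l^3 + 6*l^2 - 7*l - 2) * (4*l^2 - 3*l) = -4*l^5 + 27*l^4 - 46*l^3 + 13*l^2 + 6*l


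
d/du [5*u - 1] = 5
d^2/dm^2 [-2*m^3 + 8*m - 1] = -12*m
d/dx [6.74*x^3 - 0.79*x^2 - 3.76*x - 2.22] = 20.22*x^2 - 1.58*x - 3.76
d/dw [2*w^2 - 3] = 4*w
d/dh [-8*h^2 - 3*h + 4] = -16*h - 3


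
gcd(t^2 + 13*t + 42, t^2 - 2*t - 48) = t + 6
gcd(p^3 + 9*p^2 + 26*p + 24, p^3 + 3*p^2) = p + 3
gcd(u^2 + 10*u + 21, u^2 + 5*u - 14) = u + 7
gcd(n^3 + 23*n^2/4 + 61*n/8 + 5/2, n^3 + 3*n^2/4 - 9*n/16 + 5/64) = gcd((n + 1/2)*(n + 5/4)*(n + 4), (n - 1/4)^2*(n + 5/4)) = n + 5/4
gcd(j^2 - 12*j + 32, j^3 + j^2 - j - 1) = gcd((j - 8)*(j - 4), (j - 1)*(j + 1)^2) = 1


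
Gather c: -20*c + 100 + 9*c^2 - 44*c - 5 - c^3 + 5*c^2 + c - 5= -c^3 + 14*c^2 - 63*c + 90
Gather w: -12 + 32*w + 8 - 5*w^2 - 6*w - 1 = -5*w^2 + 26*w - 5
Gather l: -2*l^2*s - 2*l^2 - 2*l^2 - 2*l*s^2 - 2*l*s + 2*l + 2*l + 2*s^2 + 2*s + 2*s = l^2*(-2*s - 4) + l*(-2*s^2 - 2*s + 4) + 2*s^2 + 4*s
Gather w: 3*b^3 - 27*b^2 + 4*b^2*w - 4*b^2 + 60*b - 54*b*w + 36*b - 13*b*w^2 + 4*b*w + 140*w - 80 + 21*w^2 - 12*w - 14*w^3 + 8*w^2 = 3*b^3 - 31*b^2 + 96*b - 14*w^3 + w^2*(29 - 13*b) + w*(4*b^2 - 50*b + 128) - 80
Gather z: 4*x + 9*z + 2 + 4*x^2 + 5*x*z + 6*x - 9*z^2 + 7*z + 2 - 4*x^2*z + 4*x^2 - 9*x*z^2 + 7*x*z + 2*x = 8*x^2 + 12*x + z^2*(-9*x - 9) + z*(-4*x^2 + 12*x + 16) + 4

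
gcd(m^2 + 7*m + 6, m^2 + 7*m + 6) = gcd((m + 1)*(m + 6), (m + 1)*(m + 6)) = m^2 + 7*m + 6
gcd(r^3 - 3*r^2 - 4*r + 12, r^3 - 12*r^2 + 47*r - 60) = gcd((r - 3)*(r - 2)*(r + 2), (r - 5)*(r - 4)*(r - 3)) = r - 3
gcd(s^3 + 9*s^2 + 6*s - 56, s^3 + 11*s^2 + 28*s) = s^2 + 11*s + 28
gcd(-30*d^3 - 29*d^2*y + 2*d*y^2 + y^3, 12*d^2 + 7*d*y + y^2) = 1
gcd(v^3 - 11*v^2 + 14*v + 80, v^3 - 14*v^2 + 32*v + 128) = v^2 - 6*v - 16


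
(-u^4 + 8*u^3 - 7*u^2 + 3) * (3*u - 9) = -3*u^5 + 33*u^4 - 93*u^3 + 63*u^2 + 9*u - 27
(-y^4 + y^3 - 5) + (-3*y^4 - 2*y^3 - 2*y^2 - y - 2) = -4*y^4 - y^3 - 2*y^2 - y - 7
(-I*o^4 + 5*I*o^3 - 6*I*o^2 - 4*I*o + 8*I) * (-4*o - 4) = 4*I*o^5 - 16*I*o^4 + 4*I*o^3 + 40*I*o^2 - 16*I*o - 32*I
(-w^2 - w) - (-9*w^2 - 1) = 8*w^2 - w + 1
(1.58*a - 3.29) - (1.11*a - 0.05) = 0.47*a - 3.24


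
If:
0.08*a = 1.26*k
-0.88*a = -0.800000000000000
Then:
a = 0.91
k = 0.06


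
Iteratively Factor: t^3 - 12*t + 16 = (t - 2)*(t^2 + 2*t - 8) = (t - 2)^2*(t + 4)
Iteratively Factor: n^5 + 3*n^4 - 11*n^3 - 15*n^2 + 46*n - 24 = (n + 4)*(n^4 - n^3 - 7*n^2 + 13*n - 6) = (n - 2)*(n + 4)*(n^3 + n^2 - 5*n + 3) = (n - 2)*(n - 1)*(n + 4)*(n^2 + 2*n - 3) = (n - 2)*(n - 1)*(n + 3)*(n + 4)*(n - 1)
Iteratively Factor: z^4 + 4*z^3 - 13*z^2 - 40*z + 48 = (z - 1)*(z^3 + 5*z^2 - 8*z - 48) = (z - 3)*(z - 1)*(z^2 + 8*z + 16) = (z - 3)*(z - 1)*(z + 4)*(z + 4)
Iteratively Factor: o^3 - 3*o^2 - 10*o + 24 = (o - 2)*(o^2 - o - 12) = (o - 2)*(o + 3)*(o - 4)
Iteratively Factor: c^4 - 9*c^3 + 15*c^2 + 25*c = (c - 5)*(c^3 - 4*c^2 - 5*c) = (c - 5)^2*(c^2 + c) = c*(c - 5)^2*(c + 1)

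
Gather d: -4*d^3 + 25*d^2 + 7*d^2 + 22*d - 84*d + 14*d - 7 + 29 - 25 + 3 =-4*d^3 + 32*d^2 - 48*d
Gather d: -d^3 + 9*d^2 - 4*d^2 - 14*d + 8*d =-d^3 + 5*d^2 - 6*d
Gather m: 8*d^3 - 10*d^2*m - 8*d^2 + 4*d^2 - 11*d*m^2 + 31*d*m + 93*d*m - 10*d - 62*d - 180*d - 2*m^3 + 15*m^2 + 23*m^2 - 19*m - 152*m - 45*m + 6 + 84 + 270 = 8*d^3 - 4*d^2 - 252*d - 2*m^3 + m^2*(38 - 11*d) + m*(-10*d^2 + 124*d - 216) + 360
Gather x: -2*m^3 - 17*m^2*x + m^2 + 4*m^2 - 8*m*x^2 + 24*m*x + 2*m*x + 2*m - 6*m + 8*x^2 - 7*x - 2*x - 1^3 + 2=-2*m^3 + 5*m^2 - 4*m + x^2*(8 - 8*m) + x*(-17*m^2 + 26*m - 9) + 1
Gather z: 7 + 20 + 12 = 39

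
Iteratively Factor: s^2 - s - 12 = (s + 3)*(s - 4)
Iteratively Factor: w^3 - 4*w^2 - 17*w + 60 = (w + 4)*(w^2 - 8*w + 15) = (w - 5)*(w + 4)*(w - 3)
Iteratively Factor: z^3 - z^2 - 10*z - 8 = (z - 4)*(z^2 + 3*z + 2) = (z - 4)*(z + 1)*(z + 2)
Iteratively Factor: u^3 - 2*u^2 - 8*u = (u)*(u^2 - 2*u - 8) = u*(u + 2)*(u - 4)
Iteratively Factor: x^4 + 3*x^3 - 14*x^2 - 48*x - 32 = (x - 4)*(x^3 + 7*x^2 + 14*x + 8) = (x - 4)*(x + 1)*(x^2 + 6*x + 8) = (x - 4)*(x + 1)*(x + 4)*(x + 2)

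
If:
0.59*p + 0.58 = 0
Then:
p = -0.98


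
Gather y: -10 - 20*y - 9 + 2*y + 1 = -18*y - 18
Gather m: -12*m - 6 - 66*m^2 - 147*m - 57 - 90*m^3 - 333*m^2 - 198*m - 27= -90*m^3 - 399*m^2 - 357*m - 90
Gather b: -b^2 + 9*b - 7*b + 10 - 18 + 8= -b^2 + 2*b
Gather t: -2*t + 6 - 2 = 4 - 2*t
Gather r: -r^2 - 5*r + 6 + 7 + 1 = -r^2 - 5*r + 14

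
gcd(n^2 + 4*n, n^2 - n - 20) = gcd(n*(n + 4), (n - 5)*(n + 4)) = n + 4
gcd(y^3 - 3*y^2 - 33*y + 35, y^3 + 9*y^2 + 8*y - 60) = y + 5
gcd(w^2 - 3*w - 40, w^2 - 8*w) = w - 8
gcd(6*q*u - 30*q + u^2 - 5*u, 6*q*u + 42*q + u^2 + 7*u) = 6*q + u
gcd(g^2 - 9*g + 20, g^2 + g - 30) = g - 5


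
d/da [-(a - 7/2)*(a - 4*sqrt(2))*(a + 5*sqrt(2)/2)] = -3*a^2 + 3*sqrt(2)*a + 7*a - 21*sqrt(2)/4 + 20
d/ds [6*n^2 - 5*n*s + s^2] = -5*n + 2*s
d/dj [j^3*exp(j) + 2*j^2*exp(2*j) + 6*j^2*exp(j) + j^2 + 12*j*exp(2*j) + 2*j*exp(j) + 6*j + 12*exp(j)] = j^3*exp(j) + 4*j^2*exp(2*j) + 9*j^2*exp(j) + 28*j*exp(2*j) + 14*j*exp(j) + 2*j + 12*exp(2*j) + 14*exp(j) + 6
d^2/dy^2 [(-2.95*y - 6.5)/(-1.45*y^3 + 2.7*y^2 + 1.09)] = (-y^2*(2.95*y + 6.5)*(4.35*y - 5.4)*(8.7*y - 10.8) + (-25.665*y^2 + 31.86*y - (2.95*y + 6.5)*(8.7*y - 5.4))*(-1.45*y^3 + 2.7*y^2 + 1.09))/(-1.45*y^3 + 2.7*y^2 + 1.09)^3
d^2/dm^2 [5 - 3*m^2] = -6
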